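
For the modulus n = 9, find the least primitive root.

φ(9) = φ(3^2) = 3·(3−1) = 6 = 2 · 3.
Test candidates g = 2, 3, … against the prime factors q ∈ {2, 3} of φ(9): g is a generator iff g^(6/q) ≢ 1 for every such q.
g = 2: 2^3 ≡ 8; 2^2 ≡ 4 — none is 1, so 2 is a primitive root.
So 2 is the smallest generator of (Z/9Z)^×.

2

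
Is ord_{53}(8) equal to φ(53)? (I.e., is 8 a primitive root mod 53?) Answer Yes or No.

Yes

φ(53) = 53 − 1 = 52 = 2^2 · 13.
Test 8^(52/q) mod 53 for each prime factor q of 52:
8^26 ≡ 52 (mod 53)  [q = 2: ≢ 1 ✓]
8^4 ≡ 15 (mod 53)  [q = 13: ≢ 1 ✓]
Every test exponent gives a nontrivial residue, hence 8 generates the full group.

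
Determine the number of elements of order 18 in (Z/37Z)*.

6

φ(37) = 37 − 1 = 36 = 2^2 · 3^2.
Since (Z/37Z)^× is cyclic of order 36, the number of elements of order d is φ(d) when d | 36 and 0 otherwise.
18 = 2 · 3^2 divides 36, and φ(18) = 6.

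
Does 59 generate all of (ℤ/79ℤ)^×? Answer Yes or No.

φ(79) = 79 − 1 = 78 = 2 · 3 · 13.
An element g generates (Z/79Z)^× iff g^(78/q) ≢ 1 (mod 79) for each prime q ∈ {2, 3, 13}.
59^39 ≡ 78 (mod 79)  [q = 2: ≢ 1 ✓]
59^26 ≡ 23 (mod 79)  [q = 3: ≢ 1 ✓]
59^6 ≡ 46 (mod 79)  [q = 13: ≢ 1 ✓]
None equal 1, so ord_79(59) = 78: 59 is a primitive root.

Yes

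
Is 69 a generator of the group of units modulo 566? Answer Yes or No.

Yes

φ(566) = φ(2)·φ(283) = 1·282 = 282 = 2 · 3 · 47.
Test 69^(282/q) mod 566 for each prime factor q of 282:
69^141 ≡ 565 (mod 566)  [q = 2: ≢ 1 ✓]
69^94 ≡ 327 (mod 566)  [q = 3: ≢ 1 ✓]
69^6 ≡ 369 (mod 566)  [q = 47: ≢ 1 ✓]
None equal 1, so ord_566(69) = 282: 69 is a primitive root.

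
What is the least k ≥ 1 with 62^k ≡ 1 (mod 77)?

10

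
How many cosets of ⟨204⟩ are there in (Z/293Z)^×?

1

The order of 204 must divide φ(293) = 293 − 1 = 292 = 2^2 · 73.
Divisors of 292: 1, 2, 4, 73, 146, 292.
Check 204^d mod 293 for each divisor in increasing order:
204^1 ≡ 204 (mod 293)
204^2 ≡ 10 (mod 293)
204^4 ≡ 100 (mod 293)
204^73 ≡ 155 (mod 293)
204^146 ≡ 292 (mod 293)
204^292 ≡ 1 (mod 293) ✓
The order of 204 is 292, so the subgroup it generates has 292 elements.
Index = |(Z/293Z)^×| / |⟨204⟩| = 292 / 292 = 1.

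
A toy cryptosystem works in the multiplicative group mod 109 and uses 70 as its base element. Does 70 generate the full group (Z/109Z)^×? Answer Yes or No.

Yes

φ(109) = 109 − 1 = 108 = 2^2 · 3^3.
70 is a primitive root mod 109 iff 70^(φ(109)/q) ≢ 1 for every prime q | φ(109), i.e. q ∈ {2, 3}.
70^54 ≡ 108 (mod 109)  [q = 2: ≢ 1 ✓]
70^36 ≡ 45 (mod 109)  [q = 3: ≢ 1 ✓]
None equal 1, so ord_109(70) = 108: 70 is a primitive root.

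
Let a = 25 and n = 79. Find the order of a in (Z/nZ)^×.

ord(25) | φ(79) = 79 − 1 = 78 = 2 · 3 · 13.
Divisors of 78: 1, 2, 3, 6, 13, 26, 39, 78.
Compute 25^d (mod 79) for the divisors d until we hit 1:
25^1 ≡ 25 (mod 79)
25^2 ≡ 72 (mod 79)
25^3 ≡ 62 (mod 79)
25^6 ≡ 52 (mod 79)
25^13 ≡ 55 (mod 79)
25^26 ≡ 23 (mod 79)
25^39 ≡ 1 (mod 79) ✓
So ord_79(25) = 39.

39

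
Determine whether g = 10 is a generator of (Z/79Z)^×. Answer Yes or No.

φ(79) = 79 − 1 = 78 = 2 · 3 · 13.
Test 10^(78/q) mod 79 for each prime factor q of 78:
10^39 ≡ 1 (mod 79)  [q = 2: ≡ 1 ✗]
10^26 ≡ 1 (mod 79)  [q = 3: ≡ 1 ✗]
10^6 ≡ 18 (mod 79)  [q = 13: ≢ 1 ✓]
The check at q = 2 fails, so 10 generates a proper subgroup.

No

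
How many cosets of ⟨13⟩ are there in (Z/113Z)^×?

By Lagrange's theorem, ord_113(13) divides φ(113) = 113 − 1 = 112 = 2^4 · 7.
Divisors of 112: 1, 2, 4, 7, 8, 14, 16, 28, 56, 112.
Evaluate successive powers at the divisors of 112:
13^1 ≡ 13
13^2 ≡ 56
13^4 ≡ 85
13^7 ≡ 69
13^8 ≡ 106
13^14 ≡ 15
13^16 ≡ 49
13^28 ≡ 112
13^56 ≡ 1
So ord_113(13) = 56, hence |⟨13⟩| = 56.
[(Z/113Z)^× : ⟨13⟩] = 112/56 = 2.

2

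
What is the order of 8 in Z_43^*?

ord(8) | φ(43) = 43 − 1 = 42 = 2 · 3 · 7.
Divisors of 42: 1, 2, 3, 6, 7, 14, 21, 42.
Check 8^d mod 43 for each divisor in increasing order:
8^1 ≡ 8
8^2 ≡ 21
8^3 ≡ 39
8^6 ≡ 16
8^7 ≡ 42
8^14 ≡ 1
So ord_43(8) = 14.

14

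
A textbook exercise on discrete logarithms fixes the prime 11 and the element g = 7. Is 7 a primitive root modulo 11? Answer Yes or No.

Yes

φ(11) = 11 − 1 = 10 = 2 · 5.
Test 7^(10/q) mod 11 for each prime factor q of 10:
7^5 ≡ 10 (mod 11)  [q = 2: ≢ 1 ✓]
7^2 ≡ 5 (mod 11)  [q = 5: ≢ 1 ✓]
All checks pass, so 7 has order 10 and is a primitive root modulo 11.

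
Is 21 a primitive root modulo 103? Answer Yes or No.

Yes

φ(103) = 103 − 1 = 102 = 2 · 3 · 17.
Test 21^(102/q) mod 103 for each prime factor q of 102:
21^51 ≡ 102 (mod 103)  [q = 2: ≢ 1 ✓]
21^34 ≡ 56 (mod 103)  [q = 3: ≢ 1 ✓]
21^6 ≡ 81 (mod 103)  [q = 17: ≢ 1 ✓]
None equal 1, so ord_103(21) = 102: 21 is a primitive root.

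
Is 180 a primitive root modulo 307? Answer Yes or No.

φ(307) = 307 − 1 = 306 = 2 · 3^2 · 17.
It suffices to check that the order of 180 is not a proper divisor of 306: compute 180^(306/q) for q ∈ {2, 3, 17}.
180^153 ≡ 306 (mod 307)  [q = 2: ≢ 1 ✓]
180^102 ≡ 289 (mod 307)  [q = 3: ≢ 1 ✓]
180^18 ≡ 9 (mod 307)  [q = 17: ≢ 1 ✓]
All checks pass, so 180 has order 306 and is a primitive root modulo 307.

Yes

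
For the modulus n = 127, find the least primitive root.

3

φ(127) = 127 − 1 = 126 = 2 · 3^2 · 7.
Test candidates g = 2, 3, … against the prime factors q ∈ {2, 3, 7} of φ(127): g is a generator iff g^(126/q) ≢ 1 for every such q.
g = 2: 2^63 ≡ 1 — hits 1, so not a primitive root.
g = 3: 3^63 ≡ 126; 3^42 ≡ 107; 3^18 ≡ 4 — none is 1, so 3 is a primitive root.
So 3 is the smallest generator of (Z/127Z)^×.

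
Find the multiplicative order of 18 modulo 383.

191

Since 18 ∈ (Z/383Z)^×, its order divides φ(383) = 383 − 1 = 382 = 2 · 191.
Divisors of 382: 1, 2, 191, 382.
Compute 18^d (mod 383) for the divisors d until we hit 1:
18^1 ≡ 18
18^2 ≡ 324
18^191 ≡ 1
Hence ord(18) = 191.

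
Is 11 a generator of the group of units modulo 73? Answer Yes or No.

φ(73) = 73 − 1 = 72 = 2^3 · 3^2.
11 is a primitive root mod 73 iff 11^(φ(73)/q) ≢ 1 for every prime q | φ(73), i.e. q ∈ {2, 3}.
11^36 ≡ 72 (mod 73)  [q = 2: ≢ 1 ✓]
11^24 ≡ 8 (mod 73)  [q = 3: ≢ 1 ✓]
All checks pass, so 11 has order 72 and is a primitive root modulo 73.

Yes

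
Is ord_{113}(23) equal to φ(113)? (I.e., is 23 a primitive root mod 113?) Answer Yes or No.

Yes

φ(113) = 113 − 1 = 112 = 2^4 · 7.
An element g generates (Z/113Z)^× iff g^(112/q) ≢ 1 (mod 113) for each prime q ∈ {2, 7}.
23^56 ≡ 112 (mod 113)  [q = 2: ≢ 1 ✓]
23^16 ≡ 30 (mod 113)  [q = 7: ≢ 1 ✓]
None equal 1, so ord_113(23) = 112: 23 is a primitive root.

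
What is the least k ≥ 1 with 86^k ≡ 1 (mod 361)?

ord(86) | φ(361) = φ(19^2) = 19·(19−1) = 342 = 2 · 3^2 · 19.
Divisors of 342: 1, 2, 3, 6, 9, 18, 19, 38, 57, 114, 171, 342.
Compute 86^d (mod 361) for the divisors d until we hit 1:
86^1 ≡ 86
86^2 ≡ 176
86^3 ≡ 335
86^6 ≡ 315
86^9 ≡ 113
86^18 ≡ 134
86^19 ≡ 333
86^38 ≡ 62
86^57 ≡ 69
86^114 ≡ 68
86^171 ≡ 360
86^342 ≡ 1
The smallest such exponent is 342, so the order of 86 is 342.

342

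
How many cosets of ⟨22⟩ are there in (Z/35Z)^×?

6

The order of 22 must divide φ(35) = φ(5·7) = (5−1)·(7−1) = 4·6 = 24 = 2^3 · 3.
Divisors of 24: 1, 2, 3, 4, 6, 8, 12, 24.
Check 22^d mod 35 for each divisor in increasing order:
22^1 ≡ 22 (mod 35)
22^2 ≡ 29 (mod 35)
22^3 ≡ 8 (mod 35)
22^4 ≡ 1 (mod 35) ✓
The order of 22 is 4, so the subgroup it generates has 4 elements.
The index is φ(35) / ord(22) = 24 / 4 = 6.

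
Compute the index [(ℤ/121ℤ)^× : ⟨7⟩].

1

The order of 7 must divide φ(121) = φ(11^2) = 11·(11−1) = 110 = 2 · 5 · 11.
Divisors of 110: 1, 2, 5, 10, 11, 22, 55, 110.
Check 7^d mod 121 for each divisor in increasing order:
7^1 ≡ 7
7^2 ≡ 49
7^5 ≡ 109
7^10 ≡ 23
7^11 ≡ 40
7^22 ≡ 27
7^55 ≡ 120
7^110 ≡ 1
Thus |⟨7⟩| = ord(7) = 110.
[(Z/121Z)^× : ⟨7⟩] = 110/110 = 1.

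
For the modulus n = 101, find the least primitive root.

2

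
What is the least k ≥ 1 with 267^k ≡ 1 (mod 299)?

132

The order of 267 must divide φ(299) = φ(13·23) = (13−1)·(23−1) = 12·22 = 264 = 2^3 · 3 · 11.
Divisors of 264: 1, 2, 3, 4, 6, 8, 11, 12, 22, 24, 33, 44, 66, 88, 132, 264.
Compute 267^d (mod 299) for the divisors d until we hit 1:
267^1 ≡ 267 (mod 299)
267^2 ≡ 127 (mod 299)
267^3 ≡ 122 (mod 299)
267^4 ≡ 282 (mod 299)
267^6 ≡ 233 (mod 299)
267^8 ≡ 289 (mod 299)
267^11 ≡ 275 (mod 299)
267^12 ≡ 170 (mod 299)
267^22 ≡ 277 (mod 299)
267^24 ≡ 196 (mod 299)
267^33 ≡ 229 (mod 299)
267^44 ≡ 185 (mod 299)
267^66 ≡ 116 (mod 299)
267^88 ≡ 139 (mod 299)
267^132 ≡ 1 (mod 299) ✓
Hence ord(267) = 132.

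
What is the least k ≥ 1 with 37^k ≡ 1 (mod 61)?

20

By Lagrange's theorem, ord_61(37) divides φ(61) = 61 − 1 = 60 = 2^2 · 3 · 5.
Divisors of 60: 1, 2, 3, 4, 5, 6, 10, 12, 15, 20, 30, 60.
Compute 37^d (mod 61) for the divisors d until we hit 1:
37^1 ≡ 37 (mod 61)
37^2 ≡ 27 (mod 61)
37^3 ≡ 23 (mod 61)
37^4 ≡ 58 (mod 61)
37^5 ≡ 11 (mod 61)
37^6 ≡ 41 (mod 61)
37^10 ≡ 60 (mod 61)
37^12 ≡ 34 (mod 61)
37^15 ≡ 50 (mod 61)
37^20 ≡ 1 (mod 61) ✓
Therefore the multiplicative order of 37 modulo 61 is 20.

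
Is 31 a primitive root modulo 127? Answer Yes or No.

No

φ(127) = 127 − 1 = 126 = 2 · 3^2 · 7.
Test 31^(126/q) mod 127 for each prime factor q of 126:
31^63 ≡ 1 (mod 127)  [q = 2: ≡ 1 ✗]
31^42 ≡ 107 (mod 127)  [q = 3: ≢ 1 ✓]
31^18 ≡ 2 (mod 127)  [q = 7: ≢ 1 ✓]
Since 31^63 ≡ 1, the order of 31 divides 63 < 126, so 31 is not a primitive root.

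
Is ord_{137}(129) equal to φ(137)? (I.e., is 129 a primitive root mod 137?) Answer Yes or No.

φ(137) = 137 − 1 = 136 = 2^3 · 17.
An element g generates (Z/137Z)^× iff g^(136/q) ≢ 1 (mod 137) for each prime q ∈ {2, 17}.
129^68 ≡ 1 (mod 137)  [q = 2: ≡ 1 ✗]
129^8 ≡ 59 (mod 137)  [q = 17: ≢ 1 ✓]
The check at q = 2 fails, so 129 generates a proper subgroup.

No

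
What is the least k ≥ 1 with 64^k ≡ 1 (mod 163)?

27

ord(64) | φ(163) = 163 − 1 = 162 = 2 · 3^4.
Divisors of 162: 1, 2, 3, 6, 9, 18, 27, 54, 81, 162.
Evaluate successive powers at the divisors of 162:
64^1 ≡ 64
64^2 ≡ 21
64^3 ≡ 40
64^6 ≡ 133
64^9 ≡ 104
64^18 ≡ 58
64^27 ≡ 1
So ord_163(64) = 27.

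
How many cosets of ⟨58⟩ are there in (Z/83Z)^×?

1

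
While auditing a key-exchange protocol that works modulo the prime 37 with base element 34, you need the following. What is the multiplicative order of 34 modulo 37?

By Lagrange's theorem, ord_37(34) divides φ(37) = 37 − 1 = 36 = 2^2 · 3^2.
Divisors of 36: 1, 2, 3, 4, 6, 9, 12, 18, 36.
Check 34^d mod 37 for each divisor in increasing order:
34^1 ≡ 34 (mod 37)
34^2 ≡ 9 (mod 37)
34^3 ≡ 10 (mod 37)
34^4 ≡ 7 (mod 37)
34^6 ≡ 26 (mod 37)
34^9 ≡ 1 (mod 37) ✓
Therefore the multiplicative order of 34 modulo 37 is 9.

9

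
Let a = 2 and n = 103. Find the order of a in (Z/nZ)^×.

ord(2) | φ(103) = 103 − 1 = 102 = 2 · 3 · 17.
Divisors of 102: 1, 2, 3, 6, 17, 34, 51, 102.
Check 2^d mod 103 for each divisor in increasing order:
2^1 ≡ 2 (mod 103)
2^2 ≡ 4 (mod 103)
2^3 ≡ 8 (mod 103)
2^6 ≡ 64 (mod 103)
2^17 ≡ 56 (mod 103)
2^34 ≡ 46 (mod 103)
2^51 ≡ 1 (mod 103) ✓
Therefore the multiplicative order of 2 modulo 103 is 51.

51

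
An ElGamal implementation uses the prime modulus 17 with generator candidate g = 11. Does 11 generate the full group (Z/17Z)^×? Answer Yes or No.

φ(17) = 17 − 1 = 16 = 2^4.
It suffices to check that the order of 11 is not a proper divisor of 16: compute 11^(16/q) for q ∈ {2}.
11^8 ≡ 16 (mod 17)  [q = 2: ≢ 1 ✓]
All checks pass, so 11 has order 16 and is a primitive root modulo 17.

Yes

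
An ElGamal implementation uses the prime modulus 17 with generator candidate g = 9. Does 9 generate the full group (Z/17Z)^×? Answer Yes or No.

φ(17) = 17 − 1 = 16 = 2^4.
An element g generates (Z/17Z)^× iff g^(16/q) ≢ 1 (mod 17) for each prime q ∈ {2}.
9^8 ≡ 1 (mod 17)  [q = 2: ≡ 1 ✗]
Since 9^8 ≡ 1, the order of 9 divides 8 < 16, so 9 is not a primitive root.

No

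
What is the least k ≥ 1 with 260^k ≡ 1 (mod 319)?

The order of 260 must divide φ(319) = φ(11·29) = (11−1)·(29−1) = 10·28 = 280 = 2^3 · 5 · 7.
Divisors of 280: 1, 2, 4, 5, 7, 8, 10, 14, 20, 28, 35, 40, 56, 70, 140, 280.
Evaluate successive powers at the divisors of 280:
260^1 ≡ 260 (mod 319)
260^2 ≡ 291 (mod 319)
260^4 ≡ 146 (mod 319)
260^5 ≡ 318 (mod 319)
260^7 ≡ 28 (mod 319)
260^8 ≡ 262 (mod 319)
260^10 ≡ 1 (mod 319) ✓
The smallest such exponent is 10, so the order of 260 is 10.

10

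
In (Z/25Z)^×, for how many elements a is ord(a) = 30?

φ(25) = φ(5^2) = 5·(5−1) = 20 = 2^2 · 5.
In a cyclic group of order 20, there are φ(d) elements of order d for each divisor d of 20, and zero for non-divisors.
Since 30 ∤ 20, the count is 0.

0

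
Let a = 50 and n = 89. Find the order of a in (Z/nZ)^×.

22

ord(50) | φ(89) = 89 − 1 = 88 = 2^3 · 11.
Divisors of 88: 1, 2, 4, 8, 11, 22, 44, 88.
Check 50^d mod 89 for each divisor in increasing order:
50^1 ≡ 50 (mod 89)
50^2 ≡ 8 (mod 89)
50^4 ≡ 64 (mod 89)
50^8 ≡ 2 (mod 89)
50^11 ≡ 88 (mod 89)
50^22 ≡ 1 (mod 89) ✓
Hence ord(50) = 22.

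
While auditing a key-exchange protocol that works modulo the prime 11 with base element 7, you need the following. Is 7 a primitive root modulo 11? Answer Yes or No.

φ(11) = 11 − 1 = 10 = 2 · 5.
7 is a primitive root mod 11 iff 7^(φ(11)/q) ≢ 1 for every prime q | φ(11), i.e. q ∈ {2, 5}.
7^5 ≡ 10 (mod 11)  [q = 2: ≢ 1 ✓]
7^2 ≡ 5 (mod 11)  [q = 5: ≢ 1 ✓]
All checks pass, so 7 has order 10 and is a primitive root modulo 11.

Yes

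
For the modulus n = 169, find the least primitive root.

2

φ(169) = φ(13^2) = 13·(13−1) = 156 = 2^2 · 3 · 13.
Test candidates g = 2, 3, … against the prime factors q ∈ {2, 3, 13} of φ(169): g is a generator iff g^(156/q) ≢ 1 for every such q.
g = 2: 2^78 ≡ 168; 2^52 ≡ 146; 2^12 ≡ 40 — none is 1, so 2 is a primitive root.
Hence the least primitive root of 169 is 2.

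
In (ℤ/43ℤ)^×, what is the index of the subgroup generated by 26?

1

The order of 26 must divide φ(43) = 43 − 1 = 42 = 2 · 3 · 7.
Divisors of 42: 1, 2, 3, 6, 7, 14, 21, 42.
Test each divisor d:
26^1 ≡ 26 (mod 43)
26^2 ≡ 31 (mod 43)
26^3 ≡ 32 (mod 43)
26^6 ≡ 35 (mod 43)
26^7 ≡ 7 (mod 43)
26^14 ≡ 6 (mod 43)
26^21 ≡ 42 (mod 43)
26^42 ≡ 1 (mod 43) ✓
The order of 26 is 42, so the subgroup it generates has 42 elements.
Index = |(Z/43Z)^×| / |⟨26⟩| = 42 / 42 = 1.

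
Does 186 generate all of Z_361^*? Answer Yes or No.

φ(361) = φ(19^2) = 19·(19−1) = 342 = 2 · 3^2 · 19.
Test 186^(342/q) mod 361 for each prime factor q of 342:
186^171 ≡ 360 (mod 361)  [q = 2: ≢ 1 ✓]
186^114 ≡ 68 (mod 361)  [q = 3: ≢ 1 ✓]
186^18 ≡ 343 (mod 361)  [q = 19: ≢ 1 ✓]
None equal 1, so ord_361(186) = 342: 186 is a primitive root.

Yes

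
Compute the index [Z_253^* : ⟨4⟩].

4

ord(4) | φ(253) = φ(11·23) = (11−1)·(23−1) = 10·22 = 220 = 2^2 · 5 · 11.
Divisors of 220: 1, 2, 4, 5, 10, 11, 20, 22, 44, 55, 110, 220.
Evaluate successive powers at the divisors of 220:
4^1 ≡ 4
4^2 ≡ 16
4^4 ≡ 3
4^5 ≡ 12
4^10 ≡ 144
4^11 ≡ 70
4^20 ≡ 243
4^22 ≡ 93
4^44 ≡ 47
4^55 ≡ 1
Thus |⟨4⟩| = ord(4) = 55.
Index = |(Z/253Z)^×| / |⟨4⟩| = 220 / 55 = 4.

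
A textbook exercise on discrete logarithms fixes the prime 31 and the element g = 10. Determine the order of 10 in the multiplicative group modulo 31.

The order of 10 must divide φ(31) = 31 − 1 = 30 = 2 · 3 · 5.
Divisors of 30: 1, 2, 3, 5, 6, 10, 15, 30.
Compute 10^d (mod 31) for the divisors d until we hit 1:
10^1 ≡ 10
10^2 ≡ 7
10^3 ≡ 8
10^5 ≡ 25
10^6 ≡ 2
10^10 ≡ 5
10^15 ≡ 1
Hence ord(10) = 15.

15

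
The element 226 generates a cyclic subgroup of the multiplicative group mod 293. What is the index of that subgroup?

4

The order of 226 must divide φ(293) = 293 − 1 = 292 = 2^2 · 73.
Divisors of 292: 1, 2, 4, 73, 146, 292.
Compute 226^d (mod 293) for the divisors d until we hit 1:
226^1 ≡ 226 (mod 293)
226^2 ≡ 94 (mod 293)
226^4 ≡ 46 (mod 293)
226^73 ≡ 1 (mod 293) ✓
Thus |⟨226⟩| = ord(226) = 73.
Index = |(Z/293Z)^×| / |⟨226⟩| = 292 / 73 = 4.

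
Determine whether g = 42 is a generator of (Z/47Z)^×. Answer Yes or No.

φ(47) = 47 − 1 = 46 = 2 · 23.
Test 42^(46/q) mod 47 for each prime factor q of 46:
42^23 ≡ 1 (mod 47)  [q = 2: ≡ 1 ✗]
42^2 ≡ 25 (mod 47)  [q = 23: ≢ 1 ✓]
42^23 ≡ 1 shows ord(42) | 23, strictly less than φ(47); not a primitive root.

No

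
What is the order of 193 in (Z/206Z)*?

34

Since 193 ∈ (Z/206Z)^×, its order divides φ(206) = φ(2)·φ(103) = 1·102 = 102 = 2 · 3 · 17.
Divisors of 102: 1, 2, 3, 6, 17, 34, 51, 102.
Check 193^d mod 206 for each divisor in increasing order:
193^1 ≡ 193
193^2 ≡ 169
193^3 ≡ 69
193^6 ≡ 23
193^17 ≡ 205
193^34 ≡ 1
Hence ord(193) = 34.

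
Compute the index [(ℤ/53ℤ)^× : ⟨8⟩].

1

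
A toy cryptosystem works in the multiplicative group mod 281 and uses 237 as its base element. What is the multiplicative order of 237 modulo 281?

The order of 237 must divide φ(281) = 281 − 1 = 280 = 2^3 · 5 · 7.
Divisors of 280: 1, 2, 4, 5, 7, 8, 10, 14, 20, 28, 35, 40, 56, 70, 140, 280.
Compute 237^d (mod 281) for the divisors d until we hit 1:
237^1 ≡ 237 (mod 281)
237^2 ≡ 250 (mod 281)
237^4 ≡ 118 (mod 281)
237^5 ≡ 147 (mod 281)
237^7 ≡ 220 (mod 281)
237^8 ≡ 155 (mod 281)
237^10 ≡ 253 (mod 281)
237^14 ≡ 68 (mod 281)
237^20 ≡ 222 (mod 281)
237^28 ≡ 128 (mod 281)
237^35 ≡ 60 (mod 281)
237^40 ≡ 109 (mod 281)
237^56 ≡ 86 (mod 281)
237^70 ≡ 228 (mod 281)
237^140 ≡ 280 (mod 281)
237^280 ≡ 1 (mod 281) ✓
Therefore the multiplicative order of 237 modulo 281 is 280.

280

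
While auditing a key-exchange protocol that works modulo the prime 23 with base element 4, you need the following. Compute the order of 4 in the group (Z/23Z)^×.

11

The order of 4 must divide φ(23) = 23 − 1 = 22 = 2 · 11.
Divisors of 22: 1, 2, 11, 22.
Check 4^d mod 23 for each divisor in increasing order:
4^1 ≡ 4
4^2 ≡ 16
4^11 ≡ 1
So ord_23(4) = 11.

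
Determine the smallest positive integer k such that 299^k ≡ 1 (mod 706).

352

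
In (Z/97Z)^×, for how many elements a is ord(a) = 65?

φ(97) = 97 − 1 = 96 = 2^5 · 3.
Since (Z/97Z)^× is cyclic of order 96, the number of elements of order d is φ(d) when d | 96 and 0 otherwise.
Since 65 ∤ 96, the count is 0.

0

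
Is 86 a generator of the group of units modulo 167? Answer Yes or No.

φ(167) = 167 − 1 = 166 = 2 · 83.
An element g generates (Z/167Z)^× iff g^(166/q) ≢ 1 (mod 167) for each prime q ∈ {2, 83}.
86^83 ≡ 166 (mod 167)  [q = 2: ≢ 1 ✓]
86^2 ≡ 48 (mod 167)  [q = 83: ≢ 1 ✓]
All checks pass, so 86 has order 166 and is a primitive root modulo 167.

Yes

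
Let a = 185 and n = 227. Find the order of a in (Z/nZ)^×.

113

Since 185 ∈ (Z/227Z)^×, its order divides φ(227) = 227 − 1 = 226 = 2 · 113.
Divisors of 226: 1, 2, 113, 226.
Check 185^d mod 227 for each divisor in increasing order:
185^1 ≡ 185 (mod 227)
185^2 ≡ 175 (mod 227)
185^113 ≡ 1 (mod 227) ✓
The smallest such exponent is 113, so the order of 185 is 113.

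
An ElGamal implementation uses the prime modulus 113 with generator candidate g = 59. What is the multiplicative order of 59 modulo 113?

112

Since 59 ∈ (Z/113Z)^×, its order divides φ(113) = 113 − 1 = 112 = 2^4 · 7.
Divisors of 112: 1, 2, 4, 7, 8, 14, 16, 28, 56, 112.
Evaluate successive powers at the divisors of 112:
59^1 ≡ 59 (mod 113)
59^2 ≡ 91 (mod 113)
59^4 ≡ 32 (mod 113)
59^7 ≡ 48 (mod 113)
59^8 ≡ 7 (mod 113)
59^14 ≡ 44 (mod 113)
59^16 ≡ 49 (mod 113)
59^28 ≡ 15 (mod 113)
59^56 ≡ 112 (mod 113)
59^112 ≡ 1 (mod 113) ✓
So ord_113(59) = 112.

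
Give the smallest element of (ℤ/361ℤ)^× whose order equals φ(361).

2

φ(361) = φ(19^2) = 19·(19−1) = 342 = 2 · 3^2 · 19.
Test candidates g = 2, 3, … against the prime factors q ∈ {2, 3, 19} of φ(361): g is a generator iff g^(342/q) ≢ 1 for every such q.
g = 2: 2^171 ≡ 360; 2^114 ≡ 292; 2^18 ≡ 58 — none is 1, so 2 is a primitive root.
Hence the least primitive root of 361 is 2.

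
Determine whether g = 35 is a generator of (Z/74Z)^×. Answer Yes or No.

Yes

φ(74) = φ(2)·φ(37) = 1·36 = 36 = 2^2 · 3^2.
It suffices to check that the order of 35 is not a proper divisor of 36: compute 35^(36/q) for q ∈ {2, 3}.
35^18 ≡ 73 (mod 74)  [q = 2: ≢ 1 ✓]
35^12 ≡ 63 (mod 74)  [q = 3: ≢ 1 ✓]
None equal 1, so ord_74(35) = 36: 35 is a primitive root.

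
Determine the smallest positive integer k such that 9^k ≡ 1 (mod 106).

26

Since 9 ∈ (Z/106Z)^×, its order divides φ(106) = φ(2)·φ(53) = 1·52 = 52 = 2^2 · 13.
Divisors of 52: 1, 2, 4, 13, 26, 52.
Evaluate successive powers at the divisors of 52:
9^1 ≡ 9 (mod 106)
9^2 ≡ 81 (mod 106)
9^4 ≡ 95 (mod 106)
9^13 ≡ 105 (mod 106)
9^26 ≡ 1 (mod 106) ✓
Therefore the multiplicative order of 9 modulo 106 is 26.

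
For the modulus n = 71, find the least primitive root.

φ(71) = 71 − 1 = 70 = 2 · 5 · 7.
g is a primitive root iff g^(70/q) ≢ 1 (mod 71) for each prime q ∈ {2, 5, 7}.
g = 2: 2^35 ≡ 1 — hits 1, so not a primitive root.
g = 3: 3^35 ≡ 1 — hits 1, so not a primitive root.
g = 4: 4^35 ≡ 1 — hits 1, so not a primitive root.
g = 5: 5^35 ≡ 1 — hits 1, so not a primitive root.
g = 6: 6^35 ≡ 1 — hits 1, so not a primitive root.
g = 7: 7^35 ≡ 70; 7^14 ≡ 54; 7^10 ≡ 45 — none is 1, so 7 is a primitive root.
Hence the least primitive root of 71 is 7.

7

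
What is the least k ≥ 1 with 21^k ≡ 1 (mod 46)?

22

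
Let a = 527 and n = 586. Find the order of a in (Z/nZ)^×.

146

By Lagrange's theorem, ord_586(527) divides φ(586) = φ(2)·φ(293) = 1·292 = 292 = 2^2 · 73.
Divisors of 292: 1, 2, 4, 73, 146, 292.
Check 527^d mod 586 for each divisor in increasing order:
527^1 ≡ 527 (mod 586)
527^2 ≡ 551 (mod 586)
527^4 ≡ 53 (mod 586)
527^73 ≡ 585 (mod 586)
527^146 ≡ 1 (mod 586) ✓
So ord_586(527) = 146.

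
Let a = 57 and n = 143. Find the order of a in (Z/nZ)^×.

Since 57 ∈ (Z/143Z)^×, its order divides φ(143) = φ(11·13) = (11−1)·(13−1) = 10·12 = 120 = 2^3 · 3 · 5.
Divisors of 120: 1, 2, 3, 4, 5, 6, 8, 10, 12, 15, 20, 24, 30, 40, 60, 120.
Evaluate successive powers at the divisors of 120:
57^1 ≡ 57 (mod 143)
57^2 ≡ 103 (mod 143)
57^3 ≡ 8 (mod 143)
57^4 ≡ 27 (mod 143)
57^5 ≡ 109 (mod 143)
57^6 ≡ 64 (mod 143)
57^8 ≡ 14 (mod 143)
57^10 ≡ 12 (mod 143)
57^12 ≡ 92 (mod 143)
57^15 ≡ 21 (mod 143)
57^20 ≡ 1 (mod 143) ✓
Therefore the multiplicative order of 57 modulo 143 is 20.

20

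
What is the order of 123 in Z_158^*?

ord(123) | φ(158) = φ(2)·φ(79) = 1·78 = 78 = 2 · 3 · 13.
Divisors of 78: 1, 2, 3, 6, 13, 26, 39, 78.
Compute 123^d (mod 158) for the divisors d until we hit 1:
123^1 ≡ 123 (mod 158)
123^2 ≡ 119 (mod 158)
123^3 ≡ 101 (mod 158)
123^6 ≡ 89 (mod 158)
123^13 ≡ 55 (mod 158)
123^26 ≡ 23 (mod 158)
123^39 ≡ 1 (mod 158) ✓
The smallest such exponent is 39, so the order of 123 is 39.

39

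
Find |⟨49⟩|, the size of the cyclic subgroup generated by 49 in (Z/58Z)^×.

7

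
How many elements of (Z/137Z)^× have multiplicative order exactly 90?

φ(137) = 137 − 1 = 136 = 2^3 · 17.
In a cyclic group of order 136, there are φ(d) elements of order d for each divisor d of 136, and zero for non-divisors.
Here 136 is not a multiple of 90, so there are no elements of order 90.

0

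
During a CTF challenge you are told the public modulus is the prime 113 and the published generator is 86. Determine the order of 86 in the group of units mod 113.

112

The order of 86 must divide φ(113) = 113 − 1 = 112 = 2^4 · 7.
Divisors of 112: 1, 2, 4, 7, 8, 14, 16, 28, 56, 112.
Check 86^d mod 113 for each divisor in increasing order:
86^1 ≡ 86 (mod 113)
86^2 ≡ 51 (mod 113)
86^4 ≡ 2 (mod 113)
86^7 ≡ 71 (mod 113)
86^8 ≡ 4 (mod 113)
86^14 ≡ 69 (mod 113)
86^16 ≡ 16 (mod 113)
86^28 ≡ 15 (mod 113)
86^56 ≡ 112 (mod 113)
86^112 ≡ 1 (mod 113) ✓
So ord_113(86) = 112.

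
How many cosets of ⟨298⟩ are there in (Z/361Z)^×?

1

ord(298) | φ(361) = φ(19^2) = 19·(19−1) = 342 = 2 · 3^2 · 19.
Divisors of 342: 1, 2, 3, 6, 9, 18, 19, 38, 57, 114, 171, 342.
Compute 298^d (mod 361) for the divisors d until we hit 1:
298^1 ≡ 298 (mod 361)
298^2 ≡ 359 (mod 361)
298^3 ≡ 126 (mod 361)
298^6 ≡ 353 (mod 361)
298^9 ≡ 75 (mod 361)
298^18 ≡ 210 (mod 361)
298^19 ≡ 127 (mod 361)
298^38 ≡ 245 (mod 361)
298^57 ≡ 69 (mod 361)
298^114 ≡ 68 (mod 361)
298^171 ≡ 360 (mod 361)
298^342 ≡ 1 (mod 361) ✓
So ord_361(298) = 342, hence |⟨298⟩| = 342.
[(Z/361Z)^× : ⟨298⟩] = 342/342 = 1.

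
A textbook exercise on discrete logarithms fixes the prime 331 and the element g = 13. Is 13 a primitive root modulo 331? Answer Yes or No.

φ(331) = 331 − 1 = 330 = 2 · 3 · 5 · 11.
13 is a primitive root mod 331 iff 13^(φ(331)/q) ≢ 1 for every prime q | φ(331), i.e. q ∈ {2, 3, 5, 11}.
13^165 ≡ 330 (mod 331)  [q = 2: ≢ 1 ✓]
13^110 ≡ 299 (mod 331)  [q = 3: ≢ 1 ✓]
13^66 ≡ 1 (mod 331)  [q = 5: ≡ 1 ✗]
13^30 ≡ 80 (mod 331)  [q = 11: ≢ 1 ✓]
13^66 ≡ 1 shows ord(13) | 66, strictly less than φ(331); not a primitive root.

No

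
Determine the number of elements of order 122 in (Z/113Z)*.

φ(113) = 113 − 1 = 112 = 2^4 · 7.
(Z/113Z)^× is cyclic (|G| = 112); a cyclic group of order m has exactly φ(d) elements of each order d | m, and none otherwise.
Here 112 is not a multiple of 122, so there are no elements of order 122.

0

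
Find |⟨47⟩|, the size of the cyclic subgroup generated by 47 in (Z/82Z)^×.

40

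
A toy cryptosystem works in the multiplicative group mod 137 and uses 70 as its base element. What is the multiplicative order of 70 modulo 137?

136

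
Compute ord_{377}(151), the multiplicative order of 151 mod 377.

28

By Lagrange's theorem, ord_377(151) divides φ(377) = φ(13·29) = (13−1)·(29−1) = 12·28 = 336 = 2^4 · 3 · 7.
Divisors of 336: 1, 2, 3, 4, 6, 7, 8, 12, 14, 16, 21, 24, 28, 42, 48, 56, 84, 112, 168, 336.
Evaluate successive powers at the divisors of 336:
151^1 ≡ 151 (mod 377)
151^2 ≡ 181 (mod 377)
151^3 ≡ 187 (mod 377)
151^4 ≡ 339 (mod 377)
151^6 ≡ 285 (mod 377)
151^7 ≡ 57 (mod 377)
151^8 ≡ 313 (mod 377)
151^12 ≡ 170 (mod 377)
151^14 ≡ 233 (mod 377)
151^16 ≡ 326 (mod 377)
151^21 ≡ 86 (mod 377)
151^24 ≡ 248 (mod 377)
151^28 ≡ 1 (mod 377) ✓
So ord_377(151) = 28.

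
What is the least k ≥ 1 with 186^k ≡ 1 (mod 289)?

34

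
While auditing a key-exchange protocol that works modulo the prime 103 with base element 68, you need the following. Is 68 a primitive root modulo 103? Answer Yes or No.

φ(103) = 103 − 1 = 102 = 2 · 3 · 17.
It suffices to check that the order of 68 is not a proper divisor of 102: compute 68^(102/q) for q ∈ {2, 3, 17}.
68^51 ≡ 1 (mod 103)  [q = 2: ≡ 1 ✗]
68^34 ≡ 46 (mod 103)  [q = 3: ≢ 1 ✓]
68^6 ≡ 8 (mod 103)  [q = 17: ≢ 1 ✓]
68^51 ≡ 1 shows ord(68) | 51, strictly less than φ(103); not a primitive root.

No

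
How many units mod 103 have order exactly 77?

φ(103) = 103 − 1 = 102 = 2 · 3 · 17.
Since (Z/103Z)^× is cyclic of order 102, the number of elements of order d is φ(d) when d | 102 and 0 otherwise.
Here 102 is not a multiple of 77, so there are no elements of order 77.

0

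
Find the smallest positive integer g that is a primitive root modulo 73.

φ(73) = 73 − 1 = 72 = 2^3 · 3^2.
g is a primitive root iff g^(72/q) ≢ 1 (mod 73) for each prime q ∈ {2, 3}.
g = 2: 2^36 ≡ 1 — hits 1, so not a primitive root.
g = 3: 3^36 ≡ 1 — hits 1, so not a primitive root.
g = 4: 4^36 ≡ 1 — hits 1, so not a primitive root.
g = 5: 5^36 ≡ 72; 5^24 ≡ 8 — none is 1, so 5 is a primitive root.
The smallest primitive root modulo 73 is 5.

5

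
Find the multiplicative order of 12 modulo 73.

36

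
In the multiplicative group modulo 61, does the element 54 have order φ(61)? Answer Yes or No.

Yes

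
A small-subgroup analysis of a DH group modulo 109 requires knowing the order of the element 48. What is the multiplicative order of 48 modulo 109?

ord(48) | φ(109) = 109 − 1 = 108 = 2^2 · 3^3.
Divisors of 108: 1, 2, 3, 4, 6, 9, 12, 18, 27, 36, 54, 108.
Test each divisor d:
48^1 ≡ 48
48^2 ≡ 15
48^3 ≡ 66
48^4 ≡ 7
48^6 ≡ 105
48^9 ≡ 63
48^12 ≡ 16
48^18 ≡ 45
48^27 ≡ 1
Therefore the multiplicative order of 48 modulo 109 is 27.

27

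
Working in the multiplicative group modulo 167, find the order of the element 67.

By Lagrange's theorem, ord_167(67) divides φ(167) = 167 − 1 = 166 = 2 · 83.
Divisors of 166: 1, 2, 83, 166.
Compute 67^d (mod 167) for the divisors d until we hit 1:
67^1 ≡ 67 (mod 167)
67^2 ≡ 147 (mod 167)
67^83 ≡ 166 (mod 167)
67^166 ≡ 1 (mod 167) ✓
Hence ord(67) = 166.

166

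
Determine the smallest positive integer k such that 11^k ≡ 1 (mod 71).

70

ord(11) | φ(71) = 71 − 1 = 70 = 2 · 5 · 7.
Divisors of 70: 1, 2, 5, 7, 10, 14, 35, 70.
Check 11^d mod 71 for each divisor in increasing order:
11^1 ≡ 11 (mod 71)
11^2 ≡ 50 (mod 71)
11^5 ≡ 23 (mod 71)
11^7 ≡ 14 (mod 71)
11^10 ≡ 32 (mod 71)
11^14 ≡ 54 (mod 71)
11^35 ≡ 70 (mod 71)
11^70 ≡ 1 (mod 71) ✓
Therefore the multiplicative order of 11 modulo 71 is 70.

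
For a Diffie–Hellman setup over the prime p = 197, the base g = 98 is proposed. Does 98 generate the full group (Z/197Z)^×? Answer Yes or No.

φ(197) = 197 − 1 = 196 = 2^2 · 7^2.
Test 98^(196/q) mod 197 for each prime factor q of 196:
98^98 ≡ 196 (mod 197)  [q = 2: ≢ 1 ✓]
98^28 ≡ 36 (mod 197)  [q = 7: ≢ 1 ✓]
None equal 1, so ord_197(98) = 196: 98 is a primitive root.

Yes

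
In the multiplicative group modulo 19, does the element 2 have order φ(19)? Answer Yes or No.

Yes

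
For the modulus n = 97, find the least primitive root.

5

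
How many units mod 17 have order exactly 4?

φ(17) = 17 − 1 = 16 = 2^4.
(Z/17Z)^× is cyclic (|G| = 16); a cyclic group of order m has exactly φ(d) elements of each order d | m, and none otherwise.
4 = 2^2 divides 16, and φ(4) = 2.

2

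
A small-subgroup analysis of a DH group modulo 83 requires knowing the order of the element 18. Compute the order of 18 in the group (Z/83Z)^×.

82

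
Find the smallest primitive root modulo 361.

2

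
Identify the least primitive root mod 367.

φ(367) = 367 − 1 = 366 = 2 · 3 · 61.
g is a primitive root iff g^(366/q) ≢ 1 (mod 367) for each prime q ∈ {2, 3, 61}.
g = 2: 2^183 ≡ 1 — hits 1, so not a primitive root.
g = 3: 3^183 ≡ 366; 3^122 ≡ 1 — hits 1, so not a primitive root.
g = 4: 4^183 ≡ 1 — hits 1, so not a primitive root.
g = 5: 5^183 ≡ 366; 5^122 ≡ 1 — hits 1, so not a primitive root.
g = 6: 6^183 ≡ 366; 6^122 ≡ 283; 6^6 ≡ 47 — none is 1, so 6 is a primitive root.
The smallest primitive root modulo 367 is 6.

6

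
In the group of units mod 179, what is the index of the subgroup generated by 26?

1

The order of 26 must divide φ(179) = 179 − 1 = 178 = 2 · 89.
Divisors of 178: 1, 2, 89, 178.
Evaluate successive powers at the divisors of 178:
26^1 ≡ 26
26^2 ≡ 139
26^89 ≡ 178
26^178 ≡ 1
The order of 26 is 178, so the subgroup it generates has 178 elements.
[(Z/179Z)^× : ⟨26⟩] = 178/178 = 1.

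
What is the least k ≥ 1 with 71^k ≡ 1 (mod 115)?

Since 71 ∈ (Z/115Z)^×, its order divides φ(115) = φ(5·23) = (5−1)·(23−1) = 4·22 = 88 = 2^3 · 11.
Divisors of 88: 1, 2, 4, 8, 11, 22, 44, 88.
Test each divisor d:
71^1 ≡ 71 (mod 115)
71^2 ≡ 96 (mod 115)
71^4 ≡ 16 (mod 115)
71^8 ≡ 26 (mod 115)
71^11 ≡ 1 (mod 115) ✓
Hence ord(71) = 11.

11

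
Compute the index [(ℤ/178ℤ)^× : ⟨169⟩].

Since 169 ∈ (Z/178Z)^×, its order divides φ(178) = φ(2)·φ(89) = 1·88 = 88 = 2^3 · 11.
Divisors of 88: 1, 2, 4, 8, 11, 22, 44, 88.
Compute 169^d (mod 178) for the divisors d until we hit 1:
169^1 ≡ 169
169^2 ≡ 81
169^4 ≡ 153
169^8 ≡ 91
169^11 ≡ 55
169^22 ≡ 177
169^44 ≡ 1
Thus |⟨169⟩| = ord(169) = 44.
The index is φ(178) / ord(169) = 88 / 44 = 2.

2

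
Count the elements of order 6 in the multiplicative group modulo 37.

2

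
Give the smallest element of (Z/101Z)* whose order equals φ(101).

φ(101) = 101 − 1 = 100 = 2^2 · 5^2.
Test candidates g = 2, 3, … against the prime factors q ∈ {2, 5} of φ(101): g is a generator iff g^(100/q) ≢ 1 for every such q.
g = 2: 2^50 ≡ 100; 2^20 ≡ 95 — none is 1, so 2 is a primitive root.
So 2 is the smallest generator of (Z/101Z)^×.

2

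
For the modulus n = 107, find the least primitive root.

2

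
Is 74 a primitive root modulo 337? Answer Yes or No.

φ(337) = 337 − 1 = 336 = 2^4 · 3 · 7.
An element g generates (Z/337Z)^× iff g^(336/q) ≢ 1 (mod 337) for each prime q ∈ {2, 3, 7}.
74^168 ≡ 1 (mod 337)  [q = 2: ≡ 1 ✗]
74^112 ≡ 208 (mod 337)  [q = 3: ≢ 1 ✓]
74^48 ≡ 79 (mod 337)  [q = 7: ≢ 1 ✓]
74^168 ≡ 1 shows ord(74) | 168, strictly less than φ(337); not a primitive root.

No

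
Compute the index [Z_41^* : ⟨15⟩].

Since 15 ∈ (Z/41Z)^×, its order divides φ(41) = 41 − 1 = 40 = 2^3 · 5.
Divisors of 40: 1, 2, 4, 5, 8, 10, 20, 40.
Check 15^d mod 41 for each divisor in increasing order:
15^1 ≡ 15 (mod 41)
15^2 ≡ 20 (mod 41)
15^4 ≡ 31 (mod 41)
15^5 ≡ 14 (mod 41)
15^8 ≡ 18 (mod 41)
15^10 ≡ 32 (mod 41)
15^20 ≡ 40 (mod 41)
15^40 ≡ 1 (mod 41) ✓
Thus |⟨15⟩| = ord(15) = 40.
[(Z/41Z)^× : ⟨15⟩] = 40/40 = 1.

1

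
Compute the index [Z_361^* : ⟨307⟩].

19

By Lagrange's theorem, ord_361(307) divides φ(361) = φ(19^2) = 19·(19−1) = 342 = 2 · 3^2 · 19.
Divisors of 342: 1, 2, 3, 6, 9, 18, 19, 38, 57, 114, 171, 342.
Evaluate successive powers at the divisors of 342:
307^1 ≡ 307 (mod 361)
307^2 ≡ 28 (mod 361)
307^3 ≡ 293 (mod 361)
307^6 ≡ 292 (mod 361)
307^9 ≡ 360 (mod 361)
307^18 ≡ 1 (mod 361) ✓
Thus |⟨307⟩| = ord(307) = 18.
The index is φ(361) / ord(307) = 342 / 18 = 19.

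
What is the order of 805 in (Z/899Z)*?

14

By Lagrange's theorem, ord_899(805) divides φ(899) = φ(29·31) = (29−1)·(31−1) = 28·30 = 840 = 2^3 · 3 · 5 · 7.
Divisors of 840: 1, 2, 3, 4, 5, 6, 7, 8, 10, 12, 14, 15, 20, 21, 24, 28, 30, 35, 40, 42, 56, 60, 70, 84, 105, 120, 140, 168, 210, 280, 420, 840.
Test each divisor d:
805^1 ≡ 805 (mod 899)
805^2 ≡ 745 (mod 899)
805^3 ≡ 92 (mod 899)
805^4 ≡ 342 (mod 899)
805^5 ≡ 216 (mod 899)
805^6 ≡ 373 (mod 899)
805^7 ≡ 898 (mod 899)
805^8 ≡ 94 (mod 899)
805^10 ≡ 807 (mod 899)
805^12 ≡ 683 (mod 899)
805^14 ≡ 1 (mod 899) ✓
So ord_899(805) = 14.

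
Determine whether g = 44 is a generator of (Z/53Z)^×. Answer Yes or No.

φ(53) = 53 − 1 = 52 = 2^2 · 13.
It suffices to check that the order of 44 is not a proper divisor of 52: compute 44^(52/q) for q ∈ {2, 13}.
44^26 ≡ 1 (mod 53)  [q = 2: ≡ 1 ✗]
44^4 ≡ 42 (mod 53)  [q = 13: ≢ 1 ✓]
44^26 ≡ 1 shows ord(44) | 26, strictly less than φ(53); not a primitive root.

No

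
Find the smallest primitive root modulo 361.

2

φ(361) = φ(19^2) = 19·(19−1) = 342 = 2 · 3^2 · 19.
g is a primitive root iff g^(342/q) ≢ 1 (mod 361) for each prime q ∈ {2, 3, 19}.
g = 2: 2^171 ≡ 360; 2^114 ≡ 292; 2^18 ≡ 58 — none is 1, so 2 is a primitive root.
Hence the least primitive root of 361 is 2.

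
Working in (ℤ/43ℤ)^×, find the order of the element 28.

By Lagrange's theorem, ord_43(28) divides φ(43) = 43 − 1 = 42 = 2 · 3 · 7.
Divisors of 42: 1, 2, 3, 6, 7, 14, 21, 42.
Compute 28^d (mod 43) for the divisors d until we hit 1:
28^1 ≡ 28
28^2 ≡ 10
28^3 ≡ 22
28^6 ≡ 11
28^7 ≡ 7
28^14 ≡ 6
28^21 ≡ 42
28^42 ≡ 1
The smallest such exponent is 42, so the order of 28 is 42.

42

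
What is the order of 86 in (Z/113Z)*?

112

By Lagrange's theorem, ord_113(86) divides φ(113) = 113 − 1 = 112 = 2^4 · 7.
Divisors of 112: 1, 2, 4, 7, 8, 14, 16, 28, 56, 112.
Test each divisor d:
86^1 ≡ 86 (mod 113)
86^2 ≡ 51 (mod 113)
86^4 ≡ 2 (mod 113)
86^7 ≡ 71 (mod 113)
86^8 ≡ 4 (mod 113)
86^14 ≡ 69 (mod 113)
86^16 ≡ 16 (mod 113)
86^28 ≡ 15 (mod 113)
86^56 ≡ 112 (mod 113)
86^112 ≡ 1 (mod 113) ✓
The smallest such exponent is 112, so the order of 86 is 112.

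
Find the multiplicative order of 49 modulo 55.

10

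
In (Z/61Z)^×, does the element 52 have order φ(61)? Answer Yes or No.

No

φ(61) = 61 − 1 = 60 = 2^2 · 3 · 5.
An element g generates (Z/61Z)^× iff g^(60/q) ≢ 1 (mod 61) for each prime q ∈ {2, 3, 5}.
52^30 ≡ 1 (mod 61)  [q = 2: ≡ 1 ✗]
52^20 ≡ 1 (mod 61)  [q = 3: ≡ 1 ✗]
52^12 ≡ 20 (mod 61)  [q = 5: ≢ 1 ✓]
52^30 ≡ 1 shows ord(52) | 30, strictly less than φ(61); not a primitive root.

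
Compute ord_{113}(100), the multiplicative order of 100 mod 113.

Since 100 ∈ (Z/113Z)^×, its order divides φ(113) = 113 − 1 = 112 = 2^4 · 7.
Divisors of 112: 1, 2, 4, 7, 8, 14, 16, 28, 56, 112.
Test each divisor d:
100^1 ≡ 100 (mod 113)
100^2 ≡ 56 (mod 113)
100^4 ≡ 85 (mod 113)
100^7 ≡ 44 (mod 113)
100^8 ≡ 106 (mod 113)
100^14 ≡ 15 (mod 113)
100^16 ≡ 49 (mod 113)
100^28 ≡ 112 (mod 113)
100^56 ≡ 1 (mod 113) ✓
So ord_113(100) = 56.

56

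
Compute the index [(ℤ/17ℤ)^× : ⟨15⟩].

Since 15 ∈ (Z/17Z)^×, its order divides φ(17) = 17 − 1 = 16 = 2^4.
Divisors of 16: 1, 2, 4, 8, 16.
Compute 15^d (mod 17) for the divisors d until we hit 1:
15^1 ≡ 15 (mod 17)
15^2 ≡ 4 (mod 17)
15^4 ≡ 16 (mod 17)
15^8 ≡ 1 (mod 17) ✓
So ord_17(15) = 8, hence |⟨15⟩| = 8.
Index = |(Z/17Z)^×| / |⟨15⟩| = 16 / 8 = 2.

2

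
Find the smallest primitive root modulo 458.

7

φ(458) = φ(2)·φ(229) = 1·228 = 228 = 2^2 · 3 · 19.
g is a primitive root iff g^(228/q) ≢ 1 (mod 458) for each prime q ∈ {2, 3, 19}.
g = 2: gcd(2, 458) = 2 > 1, not a unit — skip.
g = 3: 3^114 ≡ 1 — hits 1, so not a primitive root.
g = 4: gcd(4, 458) = 2 > 1, not a unit — skip.
g = 5: 5^114 ≡ 1 — hits 1, so not a primitive root.
g = 6: gcd(6, 458) = 2 > 1, not a unit — skip.
g = 7: 7^114 ≡ 457; 7^76 ≡ 323; 7^12 ≡ 43 — none is 1, so 7 is a primitive root.
The smallest primitive root modulo 458 is 7.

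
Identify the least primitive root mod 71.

7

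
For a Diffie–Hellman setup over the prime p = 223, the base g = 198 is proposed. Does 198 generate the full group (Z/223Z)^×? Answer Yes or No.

Yes

φ(223) = 223 − 1 = 222 = 2 · 3 · 37.
An element g generates (Z/223Z)^× iff g^(222/q) ≢ 1 (mod 223) for each prime q ∈ {2, 3, 37}.
198^111 ≡ 222 (mod 223)  [q = 2: ≢ 1 ✓]
198^74 ≡ 183 (mod 223)  [q = 3: ≢ 1 ✓]
198^6 ≡ 2 (mod 223)  [q = 37: ≢ 1 ✓]
All checks pass, so 198 has order 222 and is a primitive root modulo 223.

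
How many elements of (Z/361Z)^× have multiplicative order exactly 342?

108

φ(361) = φ(19^2) = 19·(19−1) = 342 = 2 · 3^2 · 19.
In a cyclic group of order 342, there are φ(d) elements of order d for each divisor d of 342, and zero for non-divisors.
342 = 2 · 3^2 · 19 divides 342, and φ(342) = 108.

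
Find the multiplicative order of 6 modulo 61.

60

ord(6) | φ(61) = 61 − 1 = 60 = 2^2 · 3 · 5.
Divisors of 60: 1, 2, 3, 4, 5, 6, 10, 12, 15, 20, 30, 60.
Check 6^d mod 61 for each divisor in increasing order:
6^1 ≡ 6
6^2 ≡ 36
6^3 ≡ 33
6^4 ≡ 15
6^5 ≡ 29
6^6 ≡ 52
6^10 ≡ 48
6^12 ≡ 20
6^15 ≡ 50
6^20 ≡ 47
6^30 ≡ 60
6^60 ≡ 1
The smallest such exponent is 60, so the order of 6 is 60.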